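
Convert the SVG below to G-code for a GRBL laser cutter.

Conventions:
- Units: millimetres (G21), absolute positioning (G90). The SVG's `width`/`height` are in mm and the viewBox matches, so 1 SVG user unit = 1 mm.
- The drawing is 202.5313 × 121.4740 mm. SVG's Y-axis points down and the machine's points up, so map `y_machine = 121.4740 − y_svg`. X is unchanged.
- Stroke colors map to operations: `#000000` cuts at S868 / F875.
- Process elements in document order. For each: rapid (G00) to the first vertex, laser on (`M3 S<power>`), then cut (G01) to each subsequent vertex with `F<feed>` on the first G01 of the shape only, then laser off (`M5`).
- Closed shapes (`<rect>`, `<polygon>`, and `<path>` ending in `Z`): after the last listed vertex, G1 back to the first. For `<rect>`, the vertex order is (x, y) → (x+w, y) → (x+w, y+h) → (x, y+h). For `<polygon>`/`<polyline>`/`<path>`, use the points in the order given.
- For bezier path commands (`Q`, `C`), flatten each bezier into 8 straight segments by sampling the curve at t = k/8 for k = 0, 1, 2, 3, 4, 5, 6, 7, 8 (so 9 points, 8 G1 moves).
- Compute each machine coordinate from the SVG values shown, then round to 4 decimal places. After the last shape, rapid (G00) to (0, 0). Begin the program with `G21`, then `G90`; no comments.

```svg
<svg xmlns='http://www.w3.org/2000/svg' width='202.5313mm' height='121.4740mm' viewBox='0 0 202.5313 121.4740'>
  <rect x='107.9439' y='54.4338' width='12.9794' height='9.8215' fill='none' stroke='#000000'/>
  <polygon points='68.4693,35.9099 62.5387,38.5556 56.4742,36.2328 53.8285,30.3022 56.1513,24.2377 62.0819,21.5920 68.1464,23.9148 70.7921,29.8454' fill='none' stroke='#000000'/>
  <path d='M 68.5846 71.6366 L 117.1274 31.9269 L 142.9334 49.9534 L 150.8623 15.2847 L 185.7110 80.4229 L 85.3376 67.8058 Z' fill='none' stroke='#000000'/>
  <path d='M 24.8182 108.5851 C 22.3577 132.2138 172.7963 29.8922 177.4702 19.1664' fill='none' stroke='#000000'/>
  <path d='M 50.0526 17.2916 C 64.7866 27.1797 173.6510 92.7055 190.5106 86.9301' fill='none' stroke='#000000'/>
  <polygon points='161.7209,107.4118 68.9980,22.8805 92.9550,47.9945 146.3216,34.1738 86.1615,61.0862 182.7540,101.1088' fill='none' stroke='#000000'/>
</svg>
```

Since the viewBox matches the mm dimensions, user units are millimetres directly. The only transform is the Y-flip y_m = 121.4740 − y_svg.

Shape 1 is a rectangle drawn with `<rect>`. Its stroke #000000 means cut at S868, F875. After flipping Y the toolpath is (107.9439,67.0402) → (120.9233,67.0402) → (120.9233,57.2187) → (107.9439,57.2187) → (107.9439,67.0402), returning to the start.

Shape 2 is a regular polygon drawn with `<polygon>`. Its stroke #000000 means cut at S868, F875. After flipping Y the toolpath is (68.4693,85.5641) → (62.5387,82.9184) → (56.4742,85.2412) → (53.8285,91.1718) → (56.1513,97.2363) → (62.0819,99.8820) → (68.1464,97.5592) → (70.7921,91.6286) → (68.4693,85.5641), returning to the start.

Shape 3 is a closed polygon drawn with `<path>`. Its stroke #000000 means cut at S868, F875. After flipping Y the toolpath is (68.5846,49.8374) → (117.1274,89.5471) → (142.9334,71.5206) → (150.8623,106.1893) → (185.7110,41.0511) → (85.3376,53.6682) → (68.5846,49.8374), returning to the start.

Shape 4 is a cubic bezier drawn with `<path>`. Its stroke #000000 means cut at S868, F875. After flipping Y the toolpath is (24.8182,12.8889) → (30.4793,9.5072) → (46.9748,15.3839) → (70.8046,27.9697) → (98.4688,44.7153) → (126.4674,63.0713) → (151.3005,80.4882) → (169.4681,94.4168) → (177.4702,102.3076).

Shape 5 is a cubic bezier drawn with `<path>`. Its stroke #000000 means cut at S868, F875. After flipping Y the toolpath is (50.0526,104.1824) → (59.6267,98.1143) → (75.8442,88.3177) → (96.5239,76.2802) → (119.4845,63.4893) → (142.5447,51.4327) → (163.5234,41.5979) → (180.2391,35.4724) → (190.5106,34.5439).

Shape 6 is a closed polygon drawn with `<polygon>`. Its stroke #000000 means cut at S868, F875. After flipping Y the toolpath is (161.7209,14.0622) → (68.9980,98.5935) → (92.9550,73.4795) → (146.3216,87.3002) → (86.1615,60.3878) → (182.7540,20.3652) → (161.7209,14.0622), returning to the start.

G21
G90
G00 X107.9439 Y67.0402
M3 S868
G01 X120.9233 Y67.0402 F875
G01 X120.9233 Y57.2187
G01 X107.9439 Y57.2187
G01 X107.9439 Y67.0402
M5
G00 X68.4693 Y85.5641
M3 S868
G01 X62.5387 Y82.9184 F875
G01 X56.4742 Y85.2412
G01 X53.8285 Y91.1718
G01 X56.1513 Y97.2363
G01 X62.0819 Y99.8820
G01 X68.1464 Y97.5592
G01 X70.7921 Y91.6286
G01 X68.4693 Y85.5641
M5
G00 X68.5846 Y49.8374
M3 S868
G01 X117.1274 Y89.5471 F875
G01 X142.9334 Y71.5206
G01 X150.8623 Y106.1893
G01 X185.7110 Y41.0511
G01 X85.3376 Y53.6682
G01 X68.5846 Y49.8374
M5
G00 X24.8182 Y12.8889
M3 S868
G01 X30.4793 Y9.5072 F875
G01 X46.9748 Y15.3839
G01 X70.8046 Y27.9697
G01 X98.4688 Y44.7153
G01 X126.4674 Y63.0713
G01 X151.3005 Y80.4882
G01 X169.4681 Y94.4168
G01 X177.4702 Y102.3076
M5
G00 X50.0526 Y104.1824
M3 S868
G01 X59.6267 Y98.1143 F875
G01 X75.8442 Y88.3177
G01 X96.5239 Y76.2802
G01 X119.4845 Y63.4893
G01 X142.5447 Y51.4327
G01 X163.5234 Y41.5979
G01 X180.2391 Y35.4724
G01 X190.5106 Y34.5439
M5
G00 X161.7209 Y14.0622
M3 S868
G01 X68.9980 Y98.5935 F875
G01 X92.9550 Y73.4795
G01 X146.3216 Y87.3002
G01 X86.1615 Y60.3878
G01 X182.7540 Y20.3652
G01 X161.7209 Y14.0622
M5
G00 X0.0000 Y0.0000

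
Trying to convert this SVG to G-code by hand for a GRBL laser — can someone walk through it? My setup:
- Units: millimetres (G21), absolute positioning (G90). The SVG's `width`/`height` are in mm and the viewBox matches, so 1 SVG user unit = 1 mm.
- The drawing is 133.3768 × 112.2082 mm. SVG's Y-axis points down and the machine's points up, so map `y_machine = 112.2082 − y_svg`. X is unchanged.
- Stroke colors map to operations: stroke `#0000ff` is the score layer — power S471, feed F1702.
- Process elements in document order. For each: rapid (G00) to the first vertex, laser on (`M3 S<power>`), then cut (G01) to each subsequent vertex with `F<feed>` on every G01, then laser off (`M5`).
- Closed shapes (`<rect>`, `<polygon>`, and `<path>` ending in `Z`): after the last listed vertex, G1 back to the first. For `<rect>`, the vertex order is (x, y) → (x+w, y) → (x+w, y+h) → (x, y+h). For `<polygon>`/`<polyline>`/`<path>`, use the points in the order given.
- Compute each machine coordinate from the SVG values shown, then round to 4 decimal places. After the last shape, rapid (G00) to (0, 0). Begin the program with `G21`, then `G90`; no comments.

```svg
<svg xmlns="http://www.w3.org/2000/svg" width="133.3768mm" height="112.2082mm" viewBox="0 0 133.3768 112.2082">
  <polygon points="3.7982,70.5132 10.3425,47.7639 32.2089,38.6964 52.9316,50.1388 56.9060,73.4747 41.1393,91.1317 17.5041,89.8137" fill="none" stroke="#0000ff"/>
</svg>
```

G21
G90
G00 X3.7982 Y41.6950
M3 S471
G01 X10.3425 Y64.4443 F1702
G01 X32.2089 Y73.5118 F1702
G01 X52.9316 Y62.0694 F1702
G01 X56.9060 Y38.7335 F1702
G01 X41.1393 Y21.0765 F1702
G01 X17.5041 Y22.3945 F1702
G01 X3.7982 Y41.6950 F1702
M5
G00 X0.0000 Y0.0000

viewBox `0 0 133.3768 112.2082` with mm width/height → 1 unit = 1 mm. Flip: y_m = 112.2082 − y_svg.

**Shape 1** — `<polygon>` regular polygon, stroke `#0000ff` → score (S471, F1702). Machine vertices: (3.7982,41.6950) → (10.3425,64.4443) → (32.2089,73.5118) → (52.9316,62.0694) → (56.9060,38.7335) → (41.1393,21.0765) → (17.5041,22.3945) → (3.7982,41.6950). Closed: final G1 returns to the first vertex.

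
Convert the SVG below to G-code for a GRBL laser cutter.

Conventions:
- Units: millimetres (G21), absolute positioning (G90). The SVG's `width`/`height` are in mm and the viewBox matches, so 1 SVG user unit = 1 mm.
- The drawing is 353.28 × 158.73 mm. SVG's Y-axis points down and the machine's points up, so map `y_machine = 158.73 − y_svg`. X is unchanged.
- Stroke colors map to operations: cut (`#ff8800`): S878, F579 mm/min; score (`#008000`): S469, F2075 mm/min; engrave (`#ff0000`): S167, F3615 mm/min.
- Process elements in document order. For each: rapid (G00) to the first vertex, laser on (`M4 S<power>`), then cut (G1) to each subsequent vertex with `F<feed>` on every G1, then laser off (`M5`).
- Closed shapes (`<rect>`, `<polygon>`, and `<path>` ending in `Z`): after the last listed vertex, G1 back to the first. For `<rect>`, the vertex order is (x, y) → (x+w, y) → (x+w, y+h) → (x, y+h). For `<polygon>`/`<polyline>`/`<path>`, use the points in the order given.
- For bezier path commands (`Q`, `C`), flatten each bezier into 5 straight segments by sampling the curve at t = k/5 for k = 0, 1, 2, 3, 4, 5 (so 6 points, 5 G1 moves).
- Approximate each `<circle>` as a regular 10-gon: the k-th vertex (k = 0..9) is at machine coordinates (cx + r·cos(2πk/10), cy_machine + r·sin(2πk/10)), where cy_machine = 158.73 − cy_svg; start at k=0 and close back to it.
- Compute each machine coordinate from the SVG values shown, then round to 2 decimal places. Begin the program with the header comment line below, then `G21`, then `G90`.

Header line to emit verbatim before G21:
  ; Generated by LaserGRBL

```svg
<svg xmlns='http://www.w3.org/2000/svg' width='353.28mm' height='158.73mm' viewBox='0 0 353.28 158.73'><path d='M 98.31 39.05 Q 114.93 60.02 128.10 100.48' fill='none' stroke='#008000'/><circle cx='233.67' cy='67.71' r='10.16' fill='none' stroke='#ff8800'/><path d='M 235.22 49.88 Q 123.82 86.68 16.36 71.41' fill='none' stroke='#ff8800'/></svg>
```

; Generated by LaserGRBL
G21
G90
G00 X98.31 Y119.68
M4 S469
G1 X104.82 Y110.51 F2075
G1 X111.05 Y99.79 F2075
G1 X117.01 Y87.50 F2075
G1 X122.69 Y73.65 F2075
G1 X128.10 Y58.25 F2075
M5
G00 X243.83 Y91.02
M4 S878
G1 X241.89 Y96.99 F579
G1 X236.81 Y100.68 F579
G1 X230.53 Y100.68 F579
G1 X225.45 Y96.99 F579
G1 X223.51 Y91.02 F579
G1 X225.45 Y85.05 F579
G1 X230.53 Y81.36 F579
G1 X236.81 Y81.36 F579
G1 X241.89 Y85.05 F579
G1 X243.83 Y91.02 F579
M5
G00 X235.22 Y108.85
M4 S878
G1 X190.82 Y96.21 F579
G1 X146.73 Y87.74 F579
G1 X102.96 Y83.44 F579
G1 X59.50 Y83.29 F579
G1 X16.36 Y87.32 F579
M5

1 u = 1 mm; y_m = 158.73 − y.

[1] `<path>` quadratic bezier, #008000→score S469 F2075: (98.31,119.68) → (104.82,110.51) → (111.05,99.79) → (117.01,87.50) → (122.69,73.65) → (128.10,58.25)

[2] `<circle>` circle, #ff8800→cut S878 F579: (243.83,91.02) → (241.89,96.99) → (236.81,100.68) → (230.53,100.68) → (225.45,96.99) → (223.51,91.02) → (225.45,85.05) → (230.53,81.36) → (236.81,81.36) → (241.89,85.05) → (243.83,91.02) (closed)

[3] `<path>` quadratic bezier, #ff8800→cut S878 F579: (235.22,108.85) → (190.82,96.21) → (146.73,87.74) → (102.96,83.44) → (59.50,83.29) → (16.36,87.32)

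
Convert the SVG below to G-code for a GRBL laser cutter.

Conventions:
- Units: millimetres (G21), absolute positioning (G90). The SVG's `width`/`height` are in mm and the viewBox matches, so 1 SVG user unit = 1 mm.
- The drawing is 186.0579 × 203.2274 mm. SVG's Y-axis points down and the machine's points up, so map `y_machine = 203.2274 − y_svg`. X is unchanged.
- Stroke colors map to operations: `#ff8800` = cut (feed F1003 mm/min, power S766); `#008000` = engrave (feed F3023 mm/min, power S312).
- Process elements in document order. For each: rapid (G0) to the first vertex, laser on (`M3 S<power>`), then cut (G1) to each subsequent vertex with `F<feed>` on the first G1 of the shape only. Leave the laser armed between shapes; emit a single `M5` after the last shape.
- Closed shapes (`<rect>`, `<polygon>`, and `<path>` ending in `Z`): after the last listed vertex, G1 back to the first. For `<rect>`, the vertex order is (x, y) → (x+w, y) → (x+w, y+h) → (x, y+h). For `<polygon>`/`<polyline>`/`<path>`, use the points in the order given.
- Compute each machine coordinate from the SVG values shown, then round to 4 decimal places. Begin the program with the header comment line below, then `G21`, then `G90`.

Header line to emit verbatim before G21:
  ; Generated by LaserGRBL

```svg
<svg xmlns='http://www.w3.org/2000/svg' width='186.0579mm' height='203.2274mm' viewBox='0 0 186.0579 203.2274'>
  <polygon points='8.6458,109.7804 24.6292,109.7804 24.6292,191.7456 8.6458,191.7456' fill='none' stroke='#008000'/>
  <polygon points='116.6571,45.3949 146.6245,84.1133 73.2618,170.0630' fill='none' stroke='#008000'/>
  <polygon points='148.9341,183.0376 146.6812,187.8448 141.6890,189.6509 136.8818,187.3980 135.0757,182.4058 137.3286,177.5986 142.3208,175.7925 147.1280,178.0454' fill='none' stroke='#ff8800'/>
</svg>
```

1 u = 1 mm; y_m = 203.2274 − y.

[1] `<polygon>` rectangle, #008000→engrave S312 F3023: (8.6458,93.4470) → (24.6292,93.4470) → (24.6292,11.4818) → (8.6458,11.4818) → (8.6458,93.4470) (closed)

[2] `<polygon>` closed polygon, #008000→engrave S312 F3023: (116.6571,157.8325) → (146.6245,119.1141) → (73.2618,33.1644) → (116.6571,157.8325) (closed)

[3] `<polygon>` regular polygon, #ff8800→cut S766 F1003: (148.9341,20.1898) → (146.6812,15.3826) → (141.6890,13.5765) → (136.8818,15.8294) → (135.0757,20.8216) → (137.3286,25.6288) → (142.3208,27.4349) → (147.1280,25.1820) → (148.9341,20.1898) (closed)

; Generated by LaserGRBL
G21
G90
G0 X8.6458 Y93.4470
M3 S312
G1 X24.6292 Y93.4470 F3023
G1 X24.6292 Y11.4818
G1 X8.6458 Y11.4818
G1 X8.6458 Y93.4470
G0 X116.6571 Y157.8325
M3 S312
G1 X146.6245 Y119.1141 F3023
G1 X73.2618 Y33.1644
G1 X116.6571 Y157.8325
G0 X148.9341 Y20.1898
M3 S766
G1 X146.6812 Y15.3826 F1003
G1 X141.6890 Y13.5765
G1 X136.8818 Y15.8294
G1 X135.0757 Y20.8216
G1 X137.3286 Y25.6288
G1 X142.3208 Y27.4349
G1 X147.1280 Y25.1820
G1 X148.9341 Y20.1898
M5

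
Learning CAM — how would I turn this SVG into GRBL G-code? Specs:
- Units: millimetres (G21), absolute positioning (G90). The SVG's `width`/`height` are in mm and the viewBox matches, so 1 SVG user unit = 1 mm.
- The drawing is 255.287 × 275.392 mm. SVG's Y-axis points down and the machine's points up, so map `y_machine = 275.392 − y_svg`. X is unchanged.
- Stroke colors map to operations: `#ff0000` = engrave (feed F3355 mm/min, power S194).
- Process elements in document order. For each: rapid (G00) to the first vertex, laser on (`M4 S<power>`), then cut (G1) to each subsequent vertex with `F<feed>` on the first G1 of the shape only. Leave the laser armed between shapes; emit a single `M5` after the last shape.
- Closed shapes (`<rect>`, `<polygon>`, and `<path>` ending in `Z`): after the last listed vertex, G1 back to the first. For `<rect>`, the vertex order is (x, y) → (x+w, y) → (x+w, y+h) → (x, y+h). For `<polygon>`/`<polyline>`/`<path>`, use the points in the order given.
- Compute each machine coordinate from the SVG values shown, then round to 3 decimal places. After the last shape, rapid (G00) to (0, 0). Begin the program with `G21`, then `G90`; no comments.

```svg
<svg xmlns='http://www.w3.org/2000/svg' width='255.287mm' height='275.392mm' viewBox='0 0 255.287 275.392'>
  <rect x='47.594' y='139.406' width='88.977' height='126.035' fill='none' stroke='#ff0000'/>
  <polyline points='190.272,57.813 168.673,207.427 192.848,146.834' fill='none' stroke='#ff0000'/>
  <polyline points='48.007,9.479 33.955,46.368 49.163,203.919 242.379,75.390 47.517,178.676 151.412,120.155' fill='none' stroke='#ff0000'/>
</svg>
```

Since the viewBox matches the mm dimensions, user units are millimetres directly. The only transform is the Y-flip y_m = 275.392 − y_svg.

Shape 1 is a rectangle drawn with `<rect>`. Its stroke #ff0000 means engrave at S194, F3355. After flipping Y the toolpath is (47.594,135.986) → (136.571,135.986) → (136.571,9.951) → (47.594,9.951) → (47.594,135.986), returning to the start.

Shape 2 is a open polyline drawn with `<polyline>`. Its stroke #ff0000 means engrave at S194, F3355. After flipping Y the toolpath is (190.272,217.579) → (168.673,67.965) → (192.848,128.558).

Shape 3 is a open polyline drawn with `<polyline>`. Its stroke #ff0000 means engrave at S194, F3355. After flipping Y the toolpath is (48.007,265.913) → (33.955,229.024) → (49.163,71.473) → (242.379,200.002) → (47.517,96.716) → (151.412,155.237).

G21
G90
G00 X47.594 Y135.986
M4 S194
G1 X136.571 Y135.986 F3355
G1 X136.571 Y9.951
G1 X47.594 Y9.951
G1 X47.594 Y135.986
G00 X190.272 Y217.579
M4 S194
G1 X168.673 Y67.965 F3355
G1 X192.848 Y128.558
G00 X48.007 Y265.913
M4 S194
G1 X33.955 Y229.024 F3355
G1 X49.163 Y71.473
G1 X242.379 Y200.002
G1 X47.517 Y96.716
G1 X151.412 Y155.237
M5
G00 X0.000 Y0.000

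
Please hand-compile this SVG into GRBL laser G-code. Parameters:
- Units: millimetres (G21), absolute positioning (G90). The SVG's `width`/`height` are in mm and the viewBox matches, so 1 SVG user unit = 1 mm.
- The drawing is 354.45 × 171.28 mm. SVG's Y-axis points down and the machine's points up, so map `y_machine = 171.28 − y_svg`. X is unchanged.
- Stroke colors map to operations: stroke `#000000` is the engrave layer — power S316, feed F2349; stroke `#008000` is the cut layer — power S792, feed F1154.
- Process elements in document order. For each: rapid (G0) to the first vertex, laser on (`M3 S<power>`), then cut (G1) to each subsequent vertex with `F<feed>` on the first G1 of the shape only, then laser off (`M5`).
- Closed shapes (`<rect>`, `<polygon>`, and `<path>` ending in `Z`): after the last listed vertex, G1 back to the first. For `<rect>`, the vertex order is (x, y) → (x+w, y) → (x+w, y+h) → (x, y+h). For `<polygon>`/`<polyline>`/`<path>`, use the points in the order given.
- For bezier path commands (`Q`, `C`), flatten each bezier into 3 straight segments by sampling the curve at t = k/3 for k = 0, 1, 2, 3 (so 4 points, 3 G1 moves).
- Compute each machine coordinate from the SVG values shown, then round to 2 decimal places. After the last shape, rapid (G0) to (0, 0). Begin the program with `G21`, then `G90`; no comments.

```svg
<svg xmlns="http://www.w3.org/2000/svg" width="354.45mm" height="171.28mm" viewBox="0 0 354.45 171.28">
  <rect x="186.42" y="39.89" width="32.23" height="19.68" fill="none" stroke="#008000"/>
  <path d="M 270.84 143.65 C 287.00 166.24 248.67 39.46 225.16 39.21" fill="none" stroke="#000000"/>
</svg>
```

G21
G90
G0 X186.42 Y131.39
M3 S792
G1 X218.65 Y131.39 F1154
G1 X218.65 Y111.71
G1 X186.42 Y111.71
G1 X186.42 Y131.39
M5
G0 X270.84 Y27.63
M3 S316
G1 X271.40 Y44.61 F2349
G1 X251.04 Y99.86
G1 X225.16 Y132.07
M5
G0 X0.00 Y0.00

viewBox `0 0 354.45 171.28` with mm width/height → 1 unit = 1 mm. Flip: y_m = 171.28 − y_svg.

**Shape 1** — `<rect>` rectangle, stroke `#008000` → cut (S792, F1154). Machine vertices: (186.42,131.39) → (218.65,131.39) → (218.65,111.71) → (186.42,111.71) → (186.42,131.39). Closed: final G1 returns to the first vertex.

**Shape 2** — `<path>` cubic bezier, stroke `#000000` → engrave (S316, F2349). Control points (SVG): P0=(270.84,143.65), P1=(287.00,166.24), P2=(248.67,39.46), P3=(225.16,39.21); sampled at t=k/3. Machine vertices: (270.84,27.63) → (271.40,44.61) → (251.04,99.86) → (225.16,132.07). Open path.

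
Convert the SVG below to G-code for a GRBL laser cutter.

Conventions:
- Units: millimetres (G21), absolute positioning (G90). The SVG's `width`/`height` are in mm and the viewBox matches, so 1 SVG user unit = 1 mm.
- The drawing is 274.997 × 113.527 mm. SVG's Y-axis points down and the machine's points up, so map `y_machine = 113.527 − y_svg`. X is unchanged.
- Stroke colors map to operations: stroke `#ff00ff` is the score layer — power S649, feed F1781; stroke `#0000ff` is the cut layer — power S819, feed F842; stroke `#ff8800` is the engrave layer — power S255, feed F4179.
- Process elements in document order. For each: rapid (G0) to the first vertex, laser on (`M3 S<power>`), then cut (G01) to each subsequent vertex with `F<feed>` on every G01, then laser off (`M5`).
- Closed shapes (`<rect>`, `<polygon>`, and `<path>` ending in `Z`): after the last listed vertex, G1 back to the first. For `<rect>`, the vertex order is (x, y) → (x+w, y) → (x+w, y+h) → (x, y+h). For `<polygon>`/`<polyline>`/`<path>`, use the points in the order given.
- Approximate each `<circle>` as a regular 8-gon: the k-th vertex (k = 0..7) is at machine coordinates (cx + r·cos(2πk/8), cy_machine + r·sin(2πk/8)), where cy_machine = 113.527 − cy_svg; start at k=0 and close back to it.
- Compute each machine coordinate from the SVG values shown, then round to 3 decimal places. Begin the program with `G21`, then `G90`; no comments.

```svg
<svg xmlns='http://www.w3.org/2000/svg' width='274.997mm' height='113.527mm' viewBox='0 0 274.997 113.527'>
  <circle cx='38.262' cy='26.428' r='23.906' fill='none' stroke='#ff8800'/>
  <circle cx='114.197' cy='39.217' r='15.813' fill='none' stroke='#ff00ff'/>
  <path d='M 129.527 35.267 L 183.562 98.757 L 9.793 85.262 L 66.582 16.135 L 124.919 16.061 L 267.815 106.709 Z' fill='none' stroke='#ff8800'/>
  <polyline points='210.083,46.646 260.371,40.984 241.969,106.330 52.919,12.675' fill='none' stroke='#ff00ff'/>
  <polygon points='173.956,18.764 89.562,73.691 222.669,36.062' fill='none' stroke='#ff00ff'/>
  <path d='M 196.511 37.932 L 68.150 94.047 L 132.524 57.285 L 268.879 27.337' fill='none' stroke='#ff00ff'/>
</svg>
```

viewBox `0 0 274.997 113.527` with mm width/height → 1 unit = 1 mm. Flip: y_m = 113.527 − y_svg.

**Shape 1** — `<circle>` circle, stroke `#ff8800` → engrave (S255, F4179). Machine vertices: (62.168,87.099) → (55.166,104.003) → (38.262,111.005) → (21.358,104.003) → (14.356,87.099) → (21.358,70.195) → (38.262,63.193) → (55.166,70.195) → (62.168,87.099). Closed: final G1 returns to the first vertex.

**Shape 2** — `<circle>` circle, stroke `#ff00ff` → score (S649, F1781). Machine vertices: (130.010,74.310) → (125.378,85.491) → (114.197,90.123) → (103.016,85.491) → (98.384,74.310) → (103.016,63.129) → (114.197,58.497) → (125.378,63.129) → (130.010,74.310). Closed: final G1 returns to the first vertex.

**Shape 3** — `<path>` closed polygon, stroke `#ff8800` → engrave (S255, F4179). Machine vertices: (129.527,78.260) → (183.562,14.770) → (9.793,28.265) → (66.582,97.392) → (124.919,97.466) → (267.815,6.818) → (129.527,78.260). Closed: final G1 returns to the first vertex.

**Shape 4** — `<polyline>` open polyline, stroke `#ff00ff` → score (S649, F1781). Machine vertices: (210.083,66.881) → (260.371,72.543) → (241.969,7.197) → (52.919,100.852). Open path.

**Shape 5** — `<polygon>` closed polygon, stroke `#ff00ff` → score (S649, F1781). Machine vertices: (173.956,94.763) → (89.562,39.836) → (222.669,77.465) → (173.956,94.763). Closed: final G1 returns to the first vertex.

**Shape 6** — `<path>` open polyline, stroke `#ff00ff` → score (S649, F1781). Machine vertices: (196.511,75.595) → (68.150,19.480) → (132.524,56.242) → (268.879,86.190). Open path.

G21
G90
G0 X62.168 Y87.099
M3 S255
G01 X55.166 Y104.003 F4179
G01 X38.262 Y111.005 F4179
G01 X21.358 Y104.003 F4179
G01 X14.356 Y87.099 F4179
G01 X21.358 Y70.195 F4179
G01 X38.262 Y63.193 F4179
G01 X55.166 Y70.195 F4179
G01 X62.168 Y87.099 F4179
M5
G0 X130.010 Y74.310
M3 S649
G01 X125.378 Y85.491 F1781
G01 X114.197 Y90.123 F1781
G01 X103.016 Y85.491 F1781
G01 X98.384 Y74.310 F1781
G01 X103.016 Y63.129 F1781
G01 X114.197 Y58.497 F1781
G01 X125.378 Y63.129 F1781
G01 X130.010 Y74.310 F1781
M5
G0 X129.527 Y78.260
M3 S255
G01 X183.562 Y14.770 F4179
G01 X9.793 Y28.265 F4179
G01 X66.582 Y97.392 F4179
G01 X124.919 Y97.466 F4179
G01 X267.815 Y6.818 F4179
G01 X129.527 Y78.260 F4179
M5
G0 X210.083 Y66.881
M3 S649
G01 X260.371 Y72.543 F1781
G01 X241.969 Y7.197 F1781
G01 X52.919 Y100.852 F1781
M5
G0 X173.956 Y94.763
M3 S649
G01 X89.562 Y39.836 F1781
G01 X222.669 Y77.465 F1781
G01 X173.956 Y94.763 F1781
M5
G0 X196.511 Y75.595
M3 S649
G01 X68.150 Y19.480 F1781
G01 X132.524 Y56.242 F1781
G01 X268.879 Y86.190 F1781
M5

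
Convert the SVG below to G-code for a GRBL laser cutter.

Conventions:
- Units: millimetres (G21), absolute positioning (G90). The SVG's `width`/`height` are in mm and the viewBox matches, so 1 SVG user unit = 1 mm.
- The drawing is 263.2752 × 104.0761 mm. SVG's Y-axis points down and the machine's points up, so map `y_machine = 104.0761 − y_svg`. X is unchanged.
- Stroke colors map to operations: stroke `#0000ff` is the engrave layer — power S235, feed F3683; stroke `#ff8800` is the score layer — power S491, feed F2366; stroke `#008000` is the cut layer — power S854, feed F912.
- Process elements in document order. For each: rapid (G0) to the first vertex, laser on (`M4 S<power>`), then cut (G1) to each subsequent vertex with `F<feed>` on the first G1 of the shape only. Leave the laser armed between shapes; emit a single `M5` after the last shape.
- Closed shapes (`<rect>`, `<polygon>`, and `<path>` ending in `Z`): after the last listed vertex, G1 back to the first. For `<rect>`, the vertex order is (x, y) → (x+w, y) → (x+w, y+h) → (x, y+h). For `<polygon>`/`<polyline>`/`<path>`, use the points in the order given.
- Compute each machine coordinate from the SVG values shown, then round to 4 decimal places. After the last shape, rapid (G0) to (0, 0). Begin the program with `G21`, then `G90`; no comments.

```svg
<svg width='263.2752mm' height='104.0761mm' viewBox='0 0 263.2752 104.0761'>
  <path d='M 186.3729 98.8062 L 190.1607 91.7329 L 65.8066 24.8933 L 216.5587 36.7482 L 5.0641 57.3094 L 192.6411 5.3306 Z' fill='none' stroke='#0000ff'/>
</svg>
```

G21
G90
G0 X186.3729 Y5.2699
M4 S235
G1 X190.1607 Y12.3432 F3683
G1 X65.8066 Y79.1828
G1 X216.5587 Y67.3279
G1 X5.0641 Y46.7667
G1 X192.6411 Y98.7455
G1 X186.3729 Y5.2699
M5
G0 X0.0000 Y0.0000

viewBox `0 0 263.2752 104.0761` with mm width/height → 1 unit = 1 mm. Flip: y_m = 104.0761 − y_svg.

**Shape 1** — `<path>` closed polygon, stroke `#0000ff` → engrave (S235, F3683). Machine vertices: (186.3729,5.2699) → (190.1607,12.3432) → (65.8066,79.1828) → (216.5587,67.3279) → (5.0641,46.7667) → (192.6411,98.7455) → (186.3729,5.2699). Closed: final G1 returns to the first vertex.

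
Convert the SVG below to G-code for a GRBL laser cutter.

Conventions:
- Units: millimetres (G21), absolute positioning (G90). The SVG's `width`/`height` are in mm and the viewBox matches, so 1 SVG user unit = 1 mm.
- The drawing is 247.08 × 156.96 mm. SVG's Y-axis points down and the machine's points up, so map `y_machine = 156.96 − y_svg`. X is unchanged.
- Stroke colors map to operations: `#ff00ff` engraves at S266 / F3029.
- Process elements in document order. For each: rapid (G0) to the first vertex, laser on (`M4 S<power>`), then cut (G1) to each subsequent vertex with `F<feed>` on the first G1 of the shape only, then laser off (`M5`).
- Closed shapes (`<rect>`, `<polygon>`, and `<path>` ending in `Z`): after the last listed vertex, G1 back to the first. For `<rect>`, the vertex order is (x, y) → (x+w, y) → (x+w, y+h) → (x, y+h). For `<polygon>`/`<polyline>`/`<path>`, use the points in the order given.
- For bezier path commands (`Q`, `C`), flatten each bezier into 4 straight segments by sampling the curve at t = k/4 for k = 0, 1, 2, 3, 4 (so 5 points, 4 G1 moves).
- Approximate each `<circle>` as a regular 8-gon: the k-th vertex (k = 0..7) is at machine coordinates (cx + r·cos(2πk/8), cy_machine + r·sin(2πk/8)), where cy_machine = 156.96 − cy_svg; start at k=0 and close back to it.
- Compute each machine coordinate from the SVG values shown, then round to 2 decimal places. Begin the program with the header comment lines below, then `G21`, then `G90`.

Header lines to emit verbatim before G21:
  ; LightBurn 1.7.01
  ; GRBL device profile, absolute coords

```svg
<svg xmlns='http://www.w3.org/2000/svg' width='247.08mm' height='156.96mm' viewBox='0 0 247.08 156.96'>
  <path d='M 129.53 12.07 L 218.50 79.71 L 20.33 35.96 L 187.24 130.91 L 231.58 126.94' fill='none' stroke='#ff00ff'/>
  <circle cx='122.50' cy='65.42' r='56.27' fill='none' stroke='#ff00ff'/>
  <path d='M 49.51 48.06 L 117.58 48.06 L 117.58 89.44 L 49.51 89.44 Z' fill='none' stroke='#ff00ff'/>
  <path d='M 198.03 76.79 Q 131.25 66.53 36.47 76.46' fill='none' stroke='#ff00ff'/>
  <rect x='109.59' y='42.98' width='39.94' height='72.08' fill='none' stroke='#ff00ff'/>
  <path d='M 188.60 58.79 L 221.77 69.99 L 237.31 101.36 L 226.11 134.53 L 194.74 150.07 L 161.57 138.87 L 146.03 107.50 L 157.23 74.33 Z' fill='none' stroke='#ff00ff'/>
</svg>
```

; LightBurn 1.7.01
; GRBL device profile, absolute coords
G21
G90
G0 X129.53 Y144.89
M4 S266
G1 X218.50 Y77.25 F3029
G1 X20.33 Y121.00
G1 X187.24 Y26.05
G1 X231.58 Y30.02
M5
G0 X178.77 Y91.54
M4 S266
G1 X162.29 Y131.33 F3029
G1 X122.50 Y147.81
G1 X82.71 Y131.33
G1 X66.23 Y91.54
G1 X82.71 Y51.75
G1 X122.50 Y35.27
G1 X162.29 Y51.75
G1 X178.77 Y91.54
M5
G0 X49.51 Y108.90
M4 S266
G1 X117.58 Y108.90 F3029
G1 X117.58 Y67.52
G1 X49.51 Y67.52
G1 X49.51 Y108.90
M5
G0 X198.03 Y80.17
M4 S266
G1 X162.89 Y84.04 F3029
G1 X124.25 Y85.38
G1 X82.11 Y84.20
G1 X36.47 Y80.50
M5
G0 X109.59 Y113.98
M4 S266
G1 X149.53 Y113.98 F3029
G1 X149.53 Y41.90
G1 X109.59 Y41.90
G1 X109.59 Y113.98
M5
G0 X188.60 Y98.17
M4 S266
G1 X221.77 Y86.97 F3029
G1 X237.31 Y55.60
G1 X226.11 Y22.43
G1 X194.74 Y6.89
G1 X161.57 Y18.09
G1 X146.03 Y49.46
G1 X157.23 Y82.63
G1 X188.60 Y98.17
M5

viewBox `0 0 247.08 156.96` with mm width/height → 1 unit = 1 mm. Flip: y_m = 156.96 − y_svg.

**Shape 1** — `<path>` open polyline, stroke `#ff00ff` → engrave (S266, F3029). Machine vertices: (129.53,144.89) → (218.50,77.25) → (20.33,121.00) → (187.24,26.05) → (231.58,30.02). Open path.

**Shape 2** — `<circle>` circle, stroke `#ff00ff` → engrave (S266, F3029). Machine vertices: (178.77,91.54) → (162.29,131.33) → (122.50,147.81) → (82.71,131.33) → (66.23,91.54) → (82.71,51.75) → (122.50,35.27) → (162.29,51.75) → (178.77,91.54). Closed: final G1 returns to the first vertex.

**Shape 3** — `<path>` rectangle, stroke `#ff00ff` → engrave (S266, F3029). Machine vertices: (49.51,108.90) → (117.58,108.90) → (117.58,67.52) → (49.51,67.52) → (49.51,108.90). Closed: final G1 returns to the first vertex.

**Shape 4** — `<path>` quadratic bezier, stroke `#ff00ff` → engrave (S266, F3029). Control points (SVG): P0=(198.03,76.79), P1=(131.25,66.53), P2=(36.47,76.46); sampled at t=k/4. Machine vertices: (198.03,80.17) → (162.89,84.04) → (124.25,85.38) → (82.11,84.20) → (36.47,80.50). Open path.

**Shape 5** — `<rect>` rectangle, stroke `#ff00ff` → engrave (S266, F3029). Machine vertices: (109.59,113.98) → (149.53,113.98) → (149.53,41.90) → (109.59,41.90) → (109.59,113.98). Closed: final G1 returns to the first vertex.

**Shape 6** — `<path>` regular polygon, stroke `#ff00ff` → engrave (S266, F3029). Machine vertices: (188.60,98.17) → (221.77,86.97) → (237.31,55.60) → (226.11,22.43) → (194.74,6.89) → (161.57,18.09) → (146.03,49.46) → (157.23,82.63) → (188.60,98.17). Closed: final G1 returns to the first vertex.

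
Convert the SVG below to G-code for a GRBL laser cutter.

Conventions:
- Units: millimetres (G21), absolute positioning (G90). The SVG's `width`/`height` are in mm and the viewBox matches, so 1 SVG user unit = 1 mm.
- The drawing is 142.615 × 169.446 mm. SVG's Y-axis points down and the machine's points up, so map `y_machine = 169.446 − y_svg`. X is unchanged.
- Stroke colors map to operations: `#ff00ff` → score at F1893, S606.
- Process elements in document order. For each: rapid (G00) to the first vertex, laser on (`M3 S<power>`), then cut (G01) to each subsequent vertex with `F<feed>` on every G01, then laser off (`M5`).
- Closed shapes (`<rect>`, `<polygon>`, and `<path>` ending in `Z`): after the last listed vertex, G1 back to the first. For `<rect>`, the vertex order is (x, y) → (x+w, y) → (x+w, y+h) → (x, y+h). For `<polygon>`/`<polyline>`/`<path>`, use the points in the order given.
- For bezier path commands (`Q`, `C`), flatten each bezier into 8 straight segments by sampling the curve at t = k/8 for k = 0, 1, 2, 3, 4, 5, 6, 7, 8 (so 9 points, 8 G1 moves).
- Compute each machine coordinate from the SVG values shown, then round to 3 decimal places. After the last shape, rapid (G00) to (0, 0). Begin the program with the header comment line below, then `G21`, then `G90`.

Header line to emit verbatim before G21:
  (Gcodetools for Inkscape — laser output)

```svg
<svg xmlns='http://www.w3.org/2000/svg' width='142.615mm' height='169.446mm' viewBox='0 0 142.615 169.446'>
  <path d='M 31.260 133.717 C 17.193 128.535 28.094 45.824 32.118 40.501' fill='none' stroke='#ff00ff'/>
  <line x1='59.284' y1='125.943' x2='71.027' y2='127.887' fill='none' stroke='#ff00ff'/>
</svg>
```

1 u = 1 mm; y_m = 169.446 − y.

[1] `<path>` cubic bezier, #ff00ff→score S606 F1893: (31.260,35.729) → (27.093,41.004) → (24.894,51.732) → (24.289,66.097) → (24.905,82.284) → (26.369,98.478) → (28.308,112.863) → (30.349,123.624) → (32.118,128.945)

[2] `<line>` line segment, #ff00ff→score S606 F1893: (59.284,43.503) → (71.027,41.559)

(Gcodetools for Inkscape — laser output)
G21
G90
G00 X31.260 Y35.729
M3 S606
G01 X27.093 Y41.004 F1893
G01 X24.894 Y51.732 F1893
G01 X24.289 Y66.097 F1893
G01 X24.905 Y82.284 F1893
G01 X26.369 Y98.478 F1893
G01 X28.308 Y112.863 F1893
G01 X30.349 Y123.624 F1893
G01 X32.118 Y128.945 F1893
M5
G00 X59.284 Y43.503
M3 S606
G01 X71.027 Y41.559 F1893
M5
G00 X0.000 Y0.000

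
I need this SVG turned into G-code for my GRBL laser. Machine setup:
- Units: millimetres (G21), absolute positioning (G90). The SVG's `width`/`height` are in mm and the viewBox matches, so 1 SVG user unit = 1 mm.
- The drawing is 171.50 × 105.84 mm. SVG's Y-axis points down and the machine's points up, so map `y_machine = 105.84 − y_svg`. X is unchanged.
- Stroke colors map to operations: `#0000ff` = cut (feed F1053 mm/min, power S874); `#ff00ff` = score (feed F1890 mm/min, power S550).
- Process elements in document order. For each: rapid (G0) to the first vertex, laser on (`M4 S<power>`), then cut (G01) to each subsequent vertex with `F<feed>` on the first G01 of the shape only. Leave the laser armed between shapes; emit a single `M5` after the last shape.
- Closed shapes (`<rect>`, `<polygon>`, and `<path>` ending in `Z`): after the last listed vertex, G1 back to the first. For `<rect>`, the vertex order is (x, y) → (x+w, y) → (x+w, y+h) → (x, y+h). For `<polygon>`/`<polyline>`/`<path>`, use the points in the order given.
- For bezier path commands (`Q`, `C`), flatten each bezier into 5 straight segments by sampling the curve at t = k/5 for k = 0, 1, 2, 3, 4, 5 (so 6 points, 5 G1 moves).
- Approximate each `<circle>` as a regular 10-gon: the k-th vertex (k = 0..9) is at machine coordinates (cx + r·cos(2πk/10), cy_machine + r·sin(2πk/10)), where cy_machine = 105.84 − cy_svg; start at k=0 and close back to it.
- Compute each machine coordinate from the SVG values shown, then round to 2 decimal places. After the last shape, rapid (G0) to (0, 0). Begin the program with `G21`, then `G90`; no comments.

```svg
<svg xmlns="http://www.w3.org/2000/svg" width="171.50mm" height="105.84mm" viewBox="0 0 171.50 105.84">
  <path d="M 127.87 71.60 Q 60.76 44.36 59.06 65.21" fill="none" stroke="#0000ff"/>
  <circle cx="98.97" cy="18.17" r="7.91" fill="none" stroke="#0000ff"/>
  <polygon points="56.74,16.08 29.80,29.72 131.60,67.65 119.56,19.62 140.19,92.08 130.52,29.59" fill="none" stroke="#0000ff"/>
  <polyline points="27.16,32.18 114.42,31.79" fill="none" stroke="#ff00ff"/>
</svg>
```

G21
G90
G0 X127.87 Y34.24
M4 S874
G01 X103.64 Y43.21 F1053
G01 X84.65 Y48.34
G01 X70.89 Y49.62
G01 X62.36 Y47.05
G01 X59.06 Y40.63
G0 X106.88 Y87.67
M4 S874
G01 X105.37 Y92.32 F1053
G01 X101.41 Y95.19
G01 X96.53 Y95.19
G01 X92.57 Y92.32
G01 X91.06 Y87.67
G01 X92.57 Y83.02
G01 X96.53 Y80.15
G01 X101.41 Y80.15
G01 X105.37 Y83.02
G01 X106.88 Y87.67
G0 X56.74 Y89.76
M4 S874
G01 X29.80 Y76.12 F1053
G01 X131.60 Y38.19
G01 X119.56 Y86.22
G01 X140.19 Y13.76
G01 X130.52 Y76.25
G01 X56.74 Y89.76
G0 X27.16 Y73.66
M4 S550
G01 X114.42 Y74.05 F1890
M5
G0 X0.00 Y0.00

viewBox `0 0 171.50 105.84` with mm width/height → 1 unit = 1 mm. Flip: y_m = 105.84 − y_svg.

**Shape 1** — `<path>` quadratic bezier, stroke `#0000ff` → cut (S874, F1053). Control points (SVG): P0=(127.87,71.60), P1=(60.76,44.36), P2=(59.06,65.21); sampled at t=k/5. Machine vertices: (127.87,34.24) → (103.64,43.21) → (84.65,48.34) → (70.89,49.62) → (62.36,47.05) → (59.06,40.63). Open path.

**Shape 2** — `<circle>` circle, stroke `#0000ff` → cut (S874, F1053). Machine vertices: (106.88,87.67) → (105.37,92.32) → (101.41,95.19) → (96.53,95.19) → (92.57,92.32) → (91.06,87.67) → (92.57,83.02) → (96.53,80.15) → (101.41,80.15) → (105.37,83.02) → (106.88,87.67). Closed: final G1 returns to the first vertex.

**Shape 3** — `<polygon>` closed polygon, stroke `#0000ff` → cut (S874, F1053). Machine vertices: (56.74,89.76) → (29.80,76.12) → (131.60,38.19) → (119.56,86.22) → (140.19,13.76) → (130.52,76.25) → (56.74,89.76). Closed: final G1 returns to the first vertex.

**Shape 4** — `<polyline>` line segment, stroke `#ff00ff` → score (S550, F1890). Machine vertices: (27.16,73.66) → (114.42,74.05). Open path.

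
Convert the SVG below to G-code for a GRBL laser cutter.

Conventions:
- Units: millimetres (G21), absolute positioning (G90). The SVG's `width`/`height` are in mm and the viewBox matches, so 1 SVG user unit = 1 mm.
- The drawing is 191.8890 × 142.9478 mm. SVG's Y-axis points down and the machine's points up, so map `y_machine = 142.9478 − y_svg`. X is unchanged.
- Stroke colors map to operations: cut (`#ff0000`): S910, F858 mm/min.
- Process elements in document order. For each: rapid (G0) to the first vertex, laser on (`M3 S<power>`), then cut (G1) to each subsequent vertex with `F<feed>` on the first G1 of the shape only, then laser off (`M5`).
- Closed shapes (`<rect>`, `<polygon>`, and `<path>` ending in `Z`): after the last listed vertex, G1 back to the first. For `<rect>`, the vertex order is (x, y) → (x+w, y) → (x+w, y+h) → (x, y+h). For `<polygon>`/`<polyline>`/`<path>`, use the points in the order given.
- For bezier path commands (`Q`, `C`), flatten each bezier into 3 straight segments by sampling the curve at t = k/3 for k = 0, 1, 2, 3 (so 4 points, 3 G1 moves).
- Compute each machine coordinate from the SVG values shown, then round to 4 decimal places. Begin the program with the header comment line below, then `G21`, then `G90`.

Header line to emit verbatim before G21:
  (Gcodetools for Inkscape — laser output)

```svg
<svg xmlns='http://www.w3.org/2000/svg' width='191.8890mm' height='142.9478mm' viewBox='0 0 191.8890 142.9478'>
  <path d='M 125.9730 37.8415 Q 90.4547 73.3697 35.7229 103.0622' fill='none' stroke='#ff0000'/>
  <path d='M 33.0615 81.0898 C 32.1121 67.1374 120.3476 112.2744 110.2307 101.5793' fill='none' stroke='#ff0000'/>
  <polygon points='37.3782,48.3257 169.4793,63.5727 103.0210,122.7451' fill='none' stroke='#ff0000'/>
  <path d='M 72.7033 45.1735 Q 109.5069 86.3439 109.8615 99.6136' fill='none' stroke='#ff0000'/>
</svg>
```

(Gcodetools for Inkscape — laser output)
G21
G90
G0 X125.9730 Y105.1063
M3 S910
G1 X100.1593 Y82.0692 F858
G1 X70.0759 Y60.3290
G1 X35.7229 Y39.8856
M5
G0 X33.0615 Y61.8580
M3 S910
G1 X54.8946 Y60.3703 F858
G1 X94.5093 Y45.0277
G1 X110.2307 Y41.3685
M5
G0 X37.3782 Y94.6221
M3 S910
G1 X169.4793 Y79.3751 F858
G1 X103.0210 Y20.2027
G1 X37.3782 Y94.6221
M5
G0 X72.7033 Y97.7743
M3 S910
G1 X93.1891 Y73.4274 F858
G1 X105.5752 Y55.2807
G1 X109.8615 Y43.3342
M5

1 u = 1 mm; y_m = 142.9478 − y.

[1] `<path>` quadratic bezier, #ff0000→cut S910 F858: (125.9730,105.1063) → (100.1593,82.0692) → (70.0759,60.3290) → (35.7229,39.8856)

[2] `<path>` cubic bezier, #ff0000→cut S910 F858: (33.0615,61.8580) → (54.8946,60.3703) → (94.5093,45.0277) → (110.2307,41.3685)

[3] `<polygon>` closed polygon, #ff0000→cut S910 F858: (37.3782,94.6221) → (169.4793,79.3751) → (103.0210,20.2027) → (37.3782,94.6221) (closed)

[4] `<path>` quadratic bezier, #ff0000→cut S910 F858: (72.7033,97.7743) → (93.1891,73.4274) → (105.5752,55.2807) → (109.8615,43.3342)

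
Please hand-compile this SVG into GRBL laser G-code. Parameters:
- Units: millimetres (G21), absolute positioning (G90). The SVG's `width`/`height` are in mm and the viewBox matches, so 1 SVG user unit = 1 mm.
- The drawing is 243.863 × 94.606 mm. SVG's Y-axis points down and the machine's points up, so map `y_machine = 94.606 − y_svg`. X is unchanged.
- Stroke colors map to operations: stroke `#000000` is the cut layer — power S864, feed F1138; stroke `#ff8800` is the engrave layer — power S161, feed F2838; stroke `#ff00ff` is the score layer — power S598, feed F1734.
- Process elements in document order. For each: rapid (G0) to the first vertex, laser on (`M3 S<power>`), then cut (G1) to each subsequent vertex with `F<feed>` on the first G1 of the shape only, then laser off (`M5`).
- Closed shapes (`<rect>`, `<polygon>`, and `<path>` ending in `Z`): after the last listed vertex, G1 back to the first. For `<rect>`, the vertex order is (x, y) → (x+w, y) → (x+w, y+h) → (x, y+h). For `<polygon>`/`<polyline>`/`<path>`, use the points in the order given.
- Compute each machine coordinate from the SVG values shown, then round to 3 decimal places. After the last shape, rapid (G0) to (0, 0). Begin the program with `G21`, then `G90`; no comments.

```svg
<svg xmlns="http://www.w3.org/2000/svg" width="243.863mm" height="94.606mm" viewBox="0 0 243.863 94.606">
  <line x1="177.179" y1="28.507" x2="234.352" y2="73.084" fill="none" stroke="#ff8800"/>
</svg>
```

viewBox `0 0 243.863 94.606` with mm width/height → 1 unit = 1 mm. Flip: y_m = 94.606 − y_svg.

**Shape 1** — `<line>` line segment, stroke `#ff8800` → engrave (S161, F2838). Machine vertices: (177.179,66.099) → (234.352,21.522). Open path.

G21
G90
G0 X177.179 Y66.099
M3 S161
G1 X234.352 Y21.522 F2838
M5
G0 X0.000 Y0.000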